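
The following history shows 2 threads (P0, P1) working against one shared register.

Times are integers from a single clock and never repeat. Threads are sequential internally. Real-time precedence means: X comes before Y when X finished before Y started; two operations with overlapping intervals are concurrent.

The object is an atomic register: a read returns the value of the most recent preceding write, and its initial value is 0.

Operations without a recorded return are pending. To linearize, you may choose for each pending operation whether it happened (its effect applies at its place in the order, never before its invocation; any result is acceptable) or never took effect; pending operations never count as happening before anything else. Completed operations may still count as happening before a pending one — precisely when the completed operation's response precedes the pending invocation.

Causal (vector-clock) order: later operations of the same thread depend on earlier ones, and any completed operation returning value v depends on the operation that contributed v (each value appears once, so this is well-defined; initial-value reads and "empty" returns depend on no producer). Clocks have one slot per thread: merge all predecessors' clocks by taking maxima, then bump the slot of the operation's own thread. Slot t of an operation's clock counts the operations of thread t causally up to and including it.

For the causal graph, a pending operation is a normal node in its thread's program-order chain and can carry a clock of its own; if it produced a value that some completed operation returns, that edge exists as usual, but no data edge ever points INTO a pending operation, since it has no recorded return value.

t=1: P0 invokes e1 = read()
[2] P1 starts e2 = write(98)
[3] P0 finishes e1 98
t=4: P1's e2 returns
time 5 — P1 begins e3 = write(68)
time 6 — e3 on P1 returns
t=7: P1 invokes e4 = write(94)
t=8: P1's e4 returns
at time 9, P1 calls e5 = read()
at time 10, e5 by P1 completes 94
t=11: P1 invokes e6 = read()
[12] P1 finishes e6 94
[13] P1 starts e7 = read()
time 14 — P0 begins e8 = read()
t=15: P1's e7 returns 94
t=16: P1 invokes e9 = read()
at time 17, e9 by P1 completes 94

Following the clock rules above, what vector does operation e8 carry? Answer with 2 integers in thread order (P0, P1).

no predecessors for e2 (invoked 2): P1 increments from zero → (0, 1)
e3 (invocation 5): componentwise max over VC(e2)=(0, 1), +1 at P1, giving (0, 2)
e1 (invocation 1): componentwise max over VC(e2)=(0, 1), +1 at P0, giving (1, 1)
e4 (invocation 7): componentwise max over VC(e3)=(0, 2), +1 at P1, giving (0, 3)
e8 (invocation 14): componentwise max over VC(e1)=(1, 1), +1 at P0, giving (2, 1)
e5 (invocation 9): componentwise max over VC(e4)=(0, 3), +1 at P1, giving (0, 4)
e6 (invocation 11): componentwise max over VC(e4)=(0, 3), VC(e5)=(0, 4), +1 at P1, giving (0, 5)
e7 (invocation 13): componentwise max over VC(e4)=(0, 3), VC(e6)=(0, 5), +1 at P1, giving (0, 6)
e9 (invocation 16): componentwise max over VC(e4)=(0, 3), VC(e7)=(0, 6), +1 at P1, giving (0, 7)
target: VC(e8) = (2, 1)

(2, 1)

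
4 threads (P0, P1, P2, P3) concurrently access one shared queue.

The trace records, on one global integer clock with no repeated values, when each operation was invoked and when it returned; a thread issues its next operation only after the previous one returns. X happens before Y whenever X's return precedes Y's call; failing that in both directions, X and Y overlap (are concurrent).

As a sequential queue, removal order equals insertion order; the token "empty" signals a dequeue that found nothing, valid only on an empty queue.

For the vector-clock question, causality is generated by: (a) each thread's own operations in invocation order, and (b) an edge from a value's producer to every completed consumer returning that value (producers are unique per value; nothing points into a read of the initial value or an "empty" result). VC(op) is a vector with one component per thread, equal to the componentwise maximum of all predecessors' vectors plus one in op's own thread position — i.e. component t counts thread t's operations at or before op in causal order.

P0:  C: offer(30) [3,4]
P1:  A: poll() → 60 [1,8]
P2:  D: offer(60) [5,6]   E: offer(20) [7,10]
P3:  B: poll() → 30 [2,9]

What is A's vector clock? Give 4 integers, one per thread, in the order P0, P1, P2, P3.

VC(D, invoked at 5): no causal predecessors; +1 on P2 → (0, 0, 1, 0)
VC(C, invoked at 3): no causal predecessors; +1 on P0 → (1, 0, 0, 0)
merge at E (invoked 7): VC(D)=(0, 0, 1, 0), own-thread bump on P2 → (0, 0, 2, 0)
merge at A (invoked 1): VC(D)=(0, 0, 1, 0), own-thread bump on P1 → (0, 1, 1, 0)
merge at B (invoked 2): VC(C)=(1, 0, 0, 0), own-thread bump on P3 → (1, 0, 0, 1)
target: VC(A) = (0, 1, 1, 0)

(0, 1, 1, 0)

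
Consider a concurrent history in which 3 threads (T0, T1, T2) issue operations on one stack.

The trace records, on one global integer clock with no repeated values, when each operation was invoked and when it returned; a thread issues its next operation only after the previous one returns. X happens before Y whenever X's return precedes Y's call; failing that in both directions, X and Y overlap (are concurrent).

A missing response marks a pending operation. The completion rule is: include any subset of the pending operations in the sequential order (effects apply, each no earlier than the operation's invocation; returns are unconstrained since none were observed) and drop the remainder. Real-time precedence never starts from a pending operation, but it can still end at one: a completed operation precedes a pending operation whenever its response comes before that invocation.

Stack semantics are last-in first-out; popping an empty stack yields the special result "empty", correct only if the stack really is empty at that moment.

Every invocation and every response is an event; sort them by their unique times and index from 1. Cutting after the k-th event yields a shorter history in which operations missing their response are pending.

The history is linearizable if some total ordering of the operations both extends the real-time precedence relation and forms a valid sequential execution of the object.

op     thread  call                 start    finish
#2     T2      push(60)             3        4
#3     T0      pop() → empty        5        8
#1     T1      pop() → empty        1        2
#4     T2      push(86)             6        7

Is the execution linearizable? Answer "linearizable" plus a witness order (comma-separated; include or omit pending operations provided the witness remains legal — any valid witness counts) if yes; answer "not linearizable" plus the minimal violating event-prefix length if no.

already the first 8 events (up to #3's response at time 8) admit no linearization; the first 7 still do
every one of the 2 real-time-consistent orders over 4 completed stack ops fails the sequential spec
take #1, #2, #3, #4: step 3 already fails, because #3 pop() → empty cannot occur there
take #1, #2, #4, #3: step 4 already fails, because #3 pop() → empty cannot occur there

not linearizable — minimal violating prefix: 8 events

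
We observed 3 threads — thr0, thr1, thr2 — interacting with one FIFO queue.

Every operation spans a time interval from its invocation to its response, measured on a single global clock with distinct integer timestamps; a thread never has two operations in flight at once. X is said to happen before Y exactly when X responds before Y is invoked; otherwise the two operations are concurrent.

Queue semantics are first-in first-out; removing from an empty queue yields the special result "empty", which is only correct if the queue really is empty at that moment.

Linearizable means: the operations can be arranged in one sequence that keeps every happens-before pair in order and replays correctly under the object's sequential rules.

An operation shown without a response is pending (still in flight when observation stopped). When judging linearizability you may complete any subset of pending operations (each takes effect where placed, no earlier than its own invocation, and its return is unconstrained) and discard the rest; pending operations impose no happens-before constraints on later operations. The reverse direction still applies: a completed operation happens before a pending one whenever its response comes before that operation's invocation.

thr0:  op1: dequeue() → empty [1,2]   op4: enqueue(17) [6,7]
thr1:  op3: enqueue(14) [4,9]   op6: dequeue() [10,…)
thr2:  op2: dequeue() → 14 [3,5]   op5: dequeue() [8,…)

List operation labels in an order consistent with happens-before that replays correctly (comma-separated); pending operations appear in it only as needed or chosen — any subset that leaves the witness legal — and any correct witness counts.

op1, op3, op2, op4

step 1: op1 dequeue() → empty — queue <>
step 2: op3 enqueue(14) — queue <14>
step 3: op2 dequeue() → 14 — queue <>
step 4: op4 enqueue(17) — queue <17>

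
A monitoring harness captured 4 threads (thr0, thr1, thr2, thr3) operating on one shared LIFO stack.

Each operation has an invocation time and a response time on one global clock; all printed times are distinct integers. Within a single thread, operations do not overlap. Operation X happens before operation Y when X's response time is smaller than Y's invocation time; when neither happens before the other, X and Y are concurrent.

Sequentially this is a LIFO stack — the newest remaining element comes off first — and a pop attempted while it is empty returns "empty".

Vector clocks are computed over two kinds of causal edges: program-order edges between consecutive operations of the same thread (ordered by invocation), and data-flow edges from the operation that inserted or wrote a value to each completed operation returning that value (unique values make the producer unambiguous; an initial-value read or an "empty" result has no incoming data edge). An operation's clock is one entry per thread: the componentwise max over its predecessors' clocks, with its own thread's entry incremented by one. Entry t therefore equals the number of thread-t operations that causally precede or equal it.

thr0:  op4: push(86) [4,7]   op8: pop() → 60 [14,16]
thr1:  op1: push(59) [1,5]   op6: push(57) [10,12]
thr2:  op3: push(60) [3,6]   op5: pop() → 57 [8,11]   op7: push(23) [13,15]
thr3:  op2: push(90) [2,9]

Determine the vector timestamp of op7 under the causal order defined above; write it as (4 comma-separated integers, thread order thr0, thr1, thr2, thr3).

VC(op2, invoked at 2): no causal predecessors; +1 on thr3 → (0, 0, 0, 1)
VC(op3, invoked at 3): no causal predecessors; +1 on thr2 → (0, 0, 1, 0)
VC(op1, invoked at 1): no causal predecessors; +1 on thr1 → (0, 1, 0, 0)
VC(op4, invoked at 4): no causal predecessors; +1 on thr0 → (1, 0, 0, 0)
from VC(op1)=(0, 1, 0, 0), op6 (invoked 10) maxes components and bumps thr1 → (0, 2, 0, 0)
from VC(op3)=(0, 0, 1, 0), VC(op4)=(1, 0, 0, 0), op8 (invoked 14) maxes components and bumps thr0 → (2, 0, 1, 0)
from VC(op3)=(0, 0, 1, 0), VC(op6)=(0, 2, 0, 0), op5 (invoked 8) maxes components and bumps thr2 → (0, 2, 2, 0)
from VC(op5)=(0, 2, 2, 0), op7 (invoked 13) maxes components and bumps thr2 → (0, 2, 3, 0)
target: VC(op7) = (0, 2, 3, 0)

(0, 2, 3, 0)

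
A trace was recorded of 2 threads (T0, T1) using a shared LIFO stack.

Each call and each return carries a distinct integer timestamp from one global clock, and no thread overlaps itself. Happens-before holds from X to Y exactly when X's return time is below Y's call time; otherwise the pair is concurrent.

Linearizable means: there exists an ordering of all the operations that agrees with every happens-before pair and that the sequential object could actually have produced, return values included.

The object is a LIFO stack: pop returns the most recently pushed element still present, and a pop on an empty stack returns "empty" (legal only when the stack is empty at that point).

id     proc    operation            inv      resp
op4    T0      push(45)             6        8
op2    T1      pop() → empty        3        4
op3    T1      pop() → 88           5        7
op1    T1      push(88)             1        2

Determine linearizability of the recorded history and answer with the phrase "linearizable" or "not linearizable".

not linearizable

events 1..3 are fine; event 4 — the response of op2 at time 4 — makes the prefix non-linearizable
one real-time candidate order over the 2 completed operations — the LIFO stack replay rejects it
take op1, op2: step 2 already fails, because op2 pop() → empty cannot occur there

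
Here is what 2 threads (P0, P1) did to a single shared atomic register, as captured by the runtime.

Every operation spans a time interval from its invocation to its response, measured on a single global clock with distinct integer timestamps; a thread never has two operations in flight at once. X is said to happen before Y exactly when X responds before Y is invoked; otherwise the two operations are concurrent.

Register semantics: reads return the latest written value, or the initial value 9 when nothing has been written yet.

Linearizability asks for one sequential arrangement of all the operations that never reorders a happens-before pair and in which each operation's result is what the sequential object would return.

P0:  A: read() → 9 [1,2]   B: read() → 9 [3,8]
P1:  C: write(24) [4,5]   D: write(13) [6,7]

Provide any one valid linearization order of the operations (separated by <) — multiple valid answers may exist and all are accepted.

A < B < C < D

step 1: A read() → 9 — value 9
step 2: B read() → 9 — value 9
step 3: C write(24) — value 24
step 4: D write(13) — value 13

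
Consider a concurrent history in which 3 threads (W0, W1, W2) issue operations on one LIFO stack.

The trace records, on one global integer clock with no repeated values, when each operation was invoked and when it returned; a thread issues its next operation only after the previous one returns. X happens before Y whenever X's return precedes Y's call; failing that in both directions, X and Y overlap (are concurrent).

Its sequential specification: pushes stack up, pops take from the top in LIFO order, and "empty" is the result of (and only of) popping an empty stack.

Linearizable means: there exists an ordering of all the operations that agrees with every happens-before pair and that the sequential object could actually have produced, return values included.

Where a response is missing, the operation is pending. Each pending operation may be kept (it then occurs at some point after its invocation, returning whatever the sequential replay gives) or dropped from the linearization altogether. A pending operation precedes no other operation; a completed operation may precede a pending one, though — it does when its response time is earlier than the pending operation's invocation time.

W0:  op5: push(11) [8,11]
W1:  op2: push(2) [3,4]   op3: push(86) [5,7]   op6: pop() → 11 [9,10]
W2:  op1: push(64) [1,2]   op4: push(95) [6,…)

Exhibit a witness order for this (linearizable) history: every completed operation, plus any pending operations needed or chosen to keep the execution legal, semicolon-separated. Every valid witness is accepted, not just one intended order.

op1; op2; op3; op4; op5; op6

step 1: op1 push(64) — stack <64>
step 2: op2 push(2) — stack <64,2>
step 3: op3 push(86) — stack <64,2,86>
step 4: op4 push(95) (pending, included) — stack <64,2,86,95>
step 5: op5 push(11) — stack <64,2,86,95,11>
step 6: op6 pop() → 11 — stack <64,2,86,95>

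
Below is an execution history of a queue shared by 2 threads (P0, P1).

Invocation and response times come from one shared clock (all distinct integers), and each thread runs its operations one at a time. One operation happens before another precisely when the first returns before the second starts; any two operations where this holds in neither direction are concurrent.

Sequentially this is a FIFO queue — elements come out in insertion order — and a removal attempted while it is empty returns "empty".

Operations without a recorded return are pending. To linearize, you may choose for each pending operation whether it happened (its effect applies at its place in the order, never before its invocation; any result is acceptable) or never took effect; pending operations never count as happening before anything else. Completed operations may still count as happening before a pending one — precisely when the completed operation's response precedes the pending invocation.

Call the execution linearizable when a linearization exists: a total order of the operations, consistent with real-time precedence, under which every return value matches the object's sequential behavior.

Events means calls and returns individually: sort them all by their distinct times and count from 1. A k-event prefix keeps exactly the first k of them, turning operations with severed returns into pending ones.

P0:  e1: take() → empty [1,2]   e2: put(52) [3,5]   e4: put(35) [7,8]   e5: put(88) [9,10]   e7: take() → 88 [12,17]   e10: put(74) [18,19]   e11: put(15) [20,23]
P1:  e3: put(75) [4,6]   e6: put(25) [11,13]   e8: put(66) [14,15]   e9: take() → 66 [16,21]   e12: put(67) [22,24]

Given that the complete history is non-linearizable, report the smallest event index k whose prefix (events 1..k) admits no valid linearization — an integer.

17

events 1..16 are linearizable, e.g. via e1, e2, e3, e4, e5, e6, e7, e8:
step 1: e1 take() → empty — queue <>
step 2: e2 put(52) — queue <52>
step 3: e3 put(75) — queue <52,75>
step 4: e4 put(35) — queue <52,75,35>
step 5: e5 put(88) — queue <52,75,35,88>
step 6: e6 put(25) — queue <52,75,35,88,25>
step 7: e7 take() (pending, included) — queue <75,35,88,25>
step 8: e8 put(66) — queue <75,35,88,25,66>
with event 17 included (e7 responding at time 17), all real-time-consistent orders fail
every completion of the 1 pending operation (e9) was checked; none linearizes
take e1, e2, e3, e4, e5, e6, e7, e8 (pending dropped): step 7 already fails, because e7 take() → 88 cannot occur there
take e1, e2, e3, e4, e5, e6, e8, e7 (pending dropped): step 8 already fails, because e7 take() → 88 cannot occur there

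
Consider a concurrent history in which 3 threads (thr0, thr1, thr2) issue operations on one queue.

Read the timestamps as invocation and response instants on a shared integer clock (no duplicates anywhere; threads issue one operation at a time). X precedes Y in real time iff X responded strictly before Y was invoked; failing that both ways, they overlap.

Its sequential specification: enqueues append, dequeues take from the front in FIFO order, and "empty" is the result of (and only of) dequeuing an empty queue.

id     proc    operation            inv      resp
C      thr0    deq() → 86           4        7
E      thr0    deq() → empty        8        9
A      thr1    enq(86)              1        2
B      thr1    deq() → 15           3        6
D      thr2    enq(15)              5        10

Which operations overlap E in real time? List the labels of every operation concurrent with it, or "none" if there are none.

D

concurrent with E ([8,9]): every op whose interval crosses 8..9
A [1,2]: before
B [3,6]: before
C [4,7]: before
D [5,10]: concurrent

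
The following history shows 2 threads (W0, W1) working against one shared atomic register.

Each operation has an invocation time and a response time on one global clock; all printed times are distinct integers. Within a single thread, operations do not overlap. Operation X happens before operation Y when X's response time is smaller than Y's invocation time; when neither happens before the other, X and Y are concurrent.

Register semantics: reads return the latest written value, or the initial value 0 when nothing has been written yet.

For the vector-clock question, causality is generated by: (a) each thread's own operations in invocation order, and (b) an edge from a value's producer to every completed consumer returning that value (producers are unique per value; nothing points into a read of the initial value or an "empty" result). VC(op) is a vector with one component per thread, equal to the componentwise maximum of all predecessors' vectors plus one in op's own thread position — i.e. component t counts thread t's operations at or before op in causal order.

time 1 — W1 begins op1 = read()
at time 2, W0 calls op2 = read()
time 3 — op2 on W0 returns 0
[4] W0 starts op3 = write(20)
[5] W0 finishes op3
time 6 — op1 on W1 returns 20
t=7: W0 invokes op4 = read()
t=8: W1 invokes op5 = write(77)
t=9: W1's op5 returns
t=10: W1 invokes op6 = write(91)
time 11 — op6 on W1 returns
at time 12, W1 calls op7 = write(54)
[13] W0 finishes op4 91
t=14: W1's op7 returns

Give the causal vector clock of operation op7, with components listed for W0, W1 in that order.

(2, 4)

VC(op2, invoked at 2): no causal predecessors; +1 on W0 → (1, 0)
op3, invoked 4, takes VC(op2)=(1, 0) under max, adds 1 for W0 → (2, 0)
op1, invoked 1, takes VC(op3)=(2, 0) under max, adds 1 for W1 → (2, 1)
op5, invoked 8, takes VC(op1)=(2, 1) under max, adds 1 for W1 → (2, 2)
op6, invoked 10, takes VC(op5)=(2, 2) under max, adds 1 for W1 → (2, 3)
op7, invoked 12, takes VC(op6)=(2, 3) under max, adds 1 for W1 → (2, 4)
op4, invoked 7, takes VC(op3)=(2, 0), VC(op6)=(2, 3) under max, adds 1 for W0 → (3, 3)
target: VC(op7) = (2, 4)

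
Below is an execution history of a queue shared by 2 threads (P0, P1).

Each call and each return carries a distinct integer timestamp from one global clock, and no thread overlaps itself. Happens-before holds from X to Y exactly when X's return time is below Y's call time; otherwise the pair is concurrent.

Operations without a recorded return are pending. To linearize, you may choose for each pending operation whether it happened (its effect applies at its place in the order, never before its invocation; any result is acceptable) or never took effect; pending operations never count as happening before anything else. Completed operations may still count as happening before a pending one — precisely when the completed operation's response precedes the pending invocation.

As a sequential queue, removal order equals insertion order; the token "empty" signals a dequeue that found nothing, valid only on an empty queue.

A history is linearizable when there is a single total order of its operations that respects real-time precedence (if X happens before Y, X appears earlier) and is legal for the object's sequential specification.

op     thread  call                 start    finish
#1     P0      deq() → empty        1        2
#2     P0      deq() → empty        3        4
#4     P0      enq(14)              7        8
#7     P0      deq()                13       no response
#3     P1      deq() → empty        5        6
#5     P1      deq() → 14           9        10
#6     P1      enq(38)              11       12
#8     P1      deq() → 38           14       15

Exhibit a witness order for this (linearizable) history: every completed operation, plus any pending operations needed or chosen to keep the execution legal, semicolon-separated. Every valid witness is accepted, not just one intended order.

#1; #2; #3; #4; #5; #6; #8

1. #1 deq() → empty, leaving queue <>
2. #2 deq() → empty, leaving queue <>
3. #3 deq() → empty, leaving queue <>
4. #4 enq(14), leaving queue <14>
5. #5 deq() → 14, leaving queue <>
6. #6 enq(38), leaving queue <38>
7. #8 deq() → 38, leaving queue <>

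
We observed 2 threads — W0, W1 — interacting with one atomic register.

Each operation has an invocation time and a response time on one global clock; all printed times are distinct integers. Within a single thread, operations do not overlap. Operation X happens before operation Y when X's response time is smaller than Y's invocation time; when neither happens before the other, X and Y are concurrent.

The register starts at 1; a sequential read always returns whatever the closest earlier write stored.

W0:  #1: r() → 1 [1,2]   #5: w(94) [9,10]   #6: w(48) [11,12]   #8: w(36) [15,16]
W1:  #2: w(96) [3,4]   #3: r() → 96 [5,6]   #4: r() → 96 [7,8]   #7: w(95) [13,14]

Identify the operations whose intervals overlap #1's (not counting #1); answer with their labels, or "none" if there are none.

#1 spans [1,2]: anything still running between times 1 and 2 counts as concurrent
#2 [3,4]: after
#3 [5,6]: after
#4 [7,8]: after
#5 [9,10]: after
#6 [11,12]: after
#7 [13,14]: after
#8 [15,16]: after

none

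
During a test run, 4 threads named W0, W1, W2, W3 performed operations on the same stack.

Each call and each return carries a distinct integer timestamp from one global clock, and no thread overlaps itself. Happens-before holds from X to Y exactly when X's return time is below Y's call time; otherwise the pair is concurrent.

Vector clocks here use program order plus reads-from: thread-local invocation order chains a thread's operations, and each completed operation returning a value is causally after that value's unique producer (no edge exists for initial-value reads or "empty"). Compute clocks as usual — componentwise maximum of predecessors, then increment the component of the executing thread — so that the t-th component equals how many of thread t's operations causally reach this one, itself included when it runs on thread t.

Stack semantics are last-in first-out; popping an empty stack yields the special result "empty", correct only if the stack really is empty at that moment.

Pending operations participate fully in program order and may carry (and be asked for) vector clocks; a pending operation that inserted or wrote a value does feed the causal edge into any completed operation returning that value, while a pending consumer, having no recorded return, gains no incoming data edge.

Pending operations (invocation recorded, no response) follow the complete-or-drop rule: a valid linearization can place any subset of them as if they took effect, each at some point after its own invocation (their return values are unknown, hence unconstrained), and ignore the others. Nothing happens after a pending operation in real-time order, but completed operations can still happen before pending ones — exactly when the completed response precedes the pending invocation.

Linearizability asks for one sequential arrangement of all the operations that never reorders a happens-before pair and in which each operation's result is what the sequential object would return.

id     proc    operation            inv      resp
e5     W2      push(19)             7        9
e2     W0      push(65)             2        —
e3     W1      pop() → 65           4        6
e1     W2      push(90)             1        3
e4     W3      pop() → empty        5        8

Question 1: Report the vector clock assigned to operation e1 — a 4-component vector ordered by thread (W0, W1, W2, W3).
(0, 0, 1, 0)

VC(e4, invoked at 5): no causal predecessors; +1 on W3 → (0, 0, 0, 1)
VC(e1, invoked at 1): no causal predecessors; +1 on W2 → (0, 0, 1, 0)
VC(e2, invoked at 2): no causal predecessors; +1 on W0 → (1, 0, 0, 0)
from VC(e1)=(0, 0, 1, 0), e5 (invoked 7) maxes components and bumps W2 → (0, 0, 2, 0)
from VC(e2)=(1, 0, 0, 0), e3 (invoked 4) maxes components and bumps W1 → (1, 1, 0, 0)
target: VC(e1) = (0, 0, 1, 0)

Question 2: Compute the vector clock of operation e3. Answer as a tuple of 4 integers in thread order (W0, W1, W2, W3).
(1, 1, 0, 0)

e4 (invocation 5): nothing precedes it; W3's component alone gives (0, 0, 0, 1)
e1 (invocation 1): nothing precedes it; W2's component alone gives (0, 0, 1, 0)
e2 (invocation 2): nothing precedes it; W0's component alone gives (1, 0, 0, 0)
VC(e5, invoked at 7): max of VC(e1)=(0, 0, 1, 0), then +1 on thread W2 → (0, 0, 2, 0)
VC(e3, invoked at 4): max of VC(e2)=(1, 0, 0, 0), then +1 on thread W1 → (1, 1, 0, 0)
target: VC(e3) = (1, 1, 0, 0)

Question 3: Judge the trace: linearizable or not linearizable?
not linearizable

cut after 7 events: linearizable; cut after 8 events (e4 responds, time 8): not linearizable
the 3 completed operations admit 2 real-time orders; each fails the stack replay
include/drop combinations of the 2 pending operations (e2, e5) were all tried; none helps
for example e1, e3, e4 (pending dropped) fails at step 2: e3 pop() → 65 is not legal there
for example e1, e4, e3 (pending dropped) fails at step 2: e4 pop() → empty is not legal there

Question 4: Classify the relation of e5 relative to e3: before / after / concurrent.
after

e5 spans [7,9], e3 spans [4,6]
resp(e3)=6 < inv(e5)=7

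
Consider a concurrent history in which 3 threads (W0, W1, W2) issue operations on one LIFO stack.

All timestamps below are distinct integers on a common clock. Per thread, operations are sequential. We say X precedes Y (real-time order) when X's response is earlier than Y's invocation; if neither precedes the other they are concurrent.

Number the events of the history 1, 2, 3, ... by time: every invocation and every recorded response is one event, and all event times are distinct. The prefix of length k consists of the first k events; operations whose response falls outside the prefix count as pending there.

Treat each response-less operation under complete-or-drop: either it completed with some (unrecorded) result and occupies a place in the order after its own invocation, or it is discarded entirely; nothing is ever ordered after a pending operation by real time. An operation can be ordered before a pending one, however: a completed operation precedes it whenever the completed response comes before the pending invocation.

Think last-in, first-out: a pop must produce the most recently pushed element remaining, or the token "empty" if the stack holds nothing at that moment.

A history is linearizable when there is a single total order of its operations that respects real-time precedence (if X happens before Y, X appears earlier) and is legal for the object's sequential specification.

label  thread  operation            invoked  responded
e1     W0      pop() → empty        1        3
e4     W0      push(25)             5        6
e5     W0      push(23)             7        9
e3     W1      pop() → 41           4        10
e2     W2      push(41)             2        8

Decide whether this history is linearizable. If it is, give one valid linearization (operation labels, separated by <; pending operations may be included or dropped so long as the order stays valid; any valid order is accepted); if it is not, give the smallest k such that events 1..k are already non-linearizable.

1. e1 pop() → empty, leaving stack <>
2. e2 push(41), leaving stack <41>
3. e3 pop() → 41, leaving stack <>
4. e4 push(25), leaving stack <25>
5. e5 push(23), leaving stack <25,23>

linearizable — witness: e1 < e2 < e3 < e4 < e5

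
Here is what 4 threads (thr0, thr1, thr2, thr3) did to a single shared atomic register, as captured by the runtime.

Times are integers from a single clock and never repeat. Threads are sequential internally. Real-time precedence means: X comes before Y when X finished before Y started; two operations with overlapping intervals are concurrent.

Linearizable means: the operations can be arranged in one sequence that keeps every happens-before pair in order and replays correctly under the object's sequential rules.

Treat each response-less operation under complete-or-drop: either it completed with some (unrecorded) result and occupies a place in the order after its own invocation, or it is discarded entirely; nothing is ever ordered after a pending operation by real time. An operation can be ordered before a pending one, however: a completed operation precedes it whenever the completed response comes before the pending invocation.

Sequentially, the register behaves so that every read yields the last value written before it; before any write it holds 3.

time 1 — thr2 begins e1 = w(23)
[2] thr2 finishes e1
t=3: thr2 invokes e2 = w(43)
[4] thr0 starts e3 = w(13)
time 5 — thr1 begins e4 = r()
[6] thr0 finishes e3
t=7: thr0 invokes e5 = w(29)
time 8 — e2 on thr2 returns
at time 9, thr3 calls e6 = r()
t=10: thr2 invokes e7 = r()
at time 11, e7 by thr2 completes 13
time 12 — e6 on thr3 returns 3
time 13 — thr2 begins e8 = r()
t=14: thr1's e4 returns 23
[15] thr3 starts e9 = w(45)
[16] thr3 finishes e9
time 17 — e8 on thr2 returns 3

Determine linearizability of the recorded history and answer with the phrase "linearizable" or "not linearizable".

the violation lands at event 12, e6's response at time 12: events 1..11 linearize, events 1..12 do not
5 completed operations, 4 real-time-consistent orders — every atomic register replay fails
no completion choice of the 2 pending operations (e4, e5) rescues it — every subset was tried
e.g. e1, e2, e3, e6, e7 (pending dropped): illegal at step 4, since e6 r() → 3 cannot apply there
e.g. e1, e2, e3, e7, e6 (pending dropped): illegal at step 5, since e6 r() → 3 cannot apply there

not linearizable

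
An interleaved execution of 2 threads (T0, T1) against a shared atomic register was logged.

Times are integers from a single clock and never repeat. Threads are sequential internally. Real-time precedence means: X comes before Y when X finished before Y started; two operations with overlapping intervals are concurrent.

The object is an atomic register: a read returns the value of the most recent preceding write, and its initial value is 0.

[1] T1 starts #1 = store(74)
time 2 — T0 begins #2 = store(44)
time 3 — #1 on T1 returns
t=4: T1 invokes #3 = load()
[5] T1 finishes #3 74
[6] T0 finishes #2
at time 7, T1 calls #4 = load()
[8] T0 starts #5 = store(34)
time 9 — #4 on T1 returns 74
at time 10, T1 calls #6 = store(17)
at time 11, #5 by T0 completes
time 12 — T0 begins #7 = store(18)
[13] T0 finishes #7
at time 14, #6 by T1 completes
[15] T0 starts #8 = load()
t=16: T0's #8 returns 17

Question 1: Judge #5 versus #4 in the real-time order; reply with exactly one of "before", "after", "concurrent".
#5 spans [8,11], #4 spans [7,9]
the intervals overlap in both directions

concurrent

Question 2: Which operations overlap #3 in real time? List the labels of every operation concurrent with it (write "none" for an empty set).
#3 spans [4,5]: anything still running between times 4 and 5 counts as concurrent
#1 [1,3]: before
#2 [2,6]: concurrent
#4 [7,9]: after
#5 [8,11]: after
#6 [10,14]: after
#7 [12,13]: after
#8 [15,16]: after

#2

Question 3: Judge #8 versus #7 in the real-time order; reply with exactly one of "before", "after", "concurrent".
#8 spans [15,16], #7 spans [12,13]
resp(#7)=13 < inv(#8)=15

after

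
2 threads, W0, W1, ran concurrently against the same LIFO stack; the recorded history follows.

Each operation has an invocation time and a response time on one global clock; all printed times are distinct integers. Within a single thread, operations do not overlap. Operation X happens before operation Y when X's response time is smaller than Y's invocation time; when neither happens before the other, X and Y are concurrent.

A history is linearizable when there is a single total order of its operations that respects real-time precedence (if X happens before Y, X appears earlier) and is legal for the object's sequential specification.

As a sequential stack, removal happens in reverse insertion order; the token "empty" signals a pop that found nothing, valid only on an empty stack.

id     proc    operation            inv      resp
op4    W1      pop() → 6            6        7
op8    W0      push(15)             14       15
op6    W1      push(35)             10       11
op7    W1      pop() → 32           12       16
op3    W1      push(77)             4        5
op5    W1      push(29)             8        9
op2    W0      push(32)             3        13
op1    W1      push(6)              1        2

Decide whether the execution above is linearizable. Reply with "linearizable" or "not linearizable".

already the first 7 events (up to op4's response at time 7) admit no linearization; the first 6 still do
one real-time candidate order over the 3 completed operations — the LIFO stack replay rejects it
no escape via the 1 pending operation (op2): every completion choice fails
one such order, op1, op3, op4 (pending dropped), breaks at step 3 where op4 pop() → 6 is illegal

not linearizable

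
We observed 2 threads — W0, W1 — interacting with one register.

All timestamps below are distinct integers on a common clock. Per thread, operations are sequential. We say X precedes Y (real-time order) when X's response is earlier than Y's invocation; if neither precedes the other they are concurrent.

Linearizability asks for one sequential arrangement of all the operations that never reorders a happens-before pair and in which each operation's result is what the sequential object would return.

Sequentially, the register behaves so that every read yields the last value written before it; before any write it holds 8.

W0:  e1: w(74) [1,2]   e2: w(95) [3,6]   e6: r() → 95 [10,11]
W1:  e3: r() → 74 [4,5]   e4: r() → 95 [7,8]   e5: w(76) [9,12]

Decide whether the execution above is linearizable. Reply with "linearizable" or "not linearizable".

one valid linearization: e1, e3, e2, e4, e6, e5
1. e1 w(74), leaving value 74
2. e3 r() → 74, leaving value 74
3. e2 w(95), leaving value 95
4. e4 r() → 95, leaving value 95
5. e6 r() → 95, leaving value 95
6. e5 w(76), leaving value 76

linearizable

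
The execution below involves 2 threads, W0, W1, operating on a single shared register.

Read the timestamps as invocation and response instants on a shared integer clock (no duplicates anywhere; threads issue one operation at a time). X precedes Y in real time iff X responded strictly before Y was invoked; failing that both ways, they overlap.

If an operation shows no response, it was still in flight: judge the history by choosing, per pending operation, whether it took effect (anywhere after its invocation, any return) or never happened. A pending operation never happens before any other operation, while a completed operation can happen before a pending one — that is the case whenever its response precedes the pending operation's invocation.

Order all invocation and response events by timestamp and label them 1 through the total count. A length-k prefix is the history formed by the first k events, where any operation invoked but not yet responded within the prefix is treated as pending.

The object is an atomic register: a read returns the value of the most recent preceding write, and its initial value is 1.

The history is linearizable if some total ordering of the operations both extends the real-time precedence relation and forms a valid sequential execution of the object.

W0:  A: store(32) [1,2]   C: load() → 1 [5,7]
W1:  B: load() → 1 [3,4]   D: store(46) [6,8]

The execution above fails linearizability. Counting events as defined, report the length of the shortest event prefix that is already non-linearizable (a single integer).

one valid order for events 1..3 is A:
step 1: A store(32) — value 32
adding event 4 (B responds at 4) leaves no legal real-time order
e.g. A, B: illegal at step 2, since B load() → 1 cannot apply there

4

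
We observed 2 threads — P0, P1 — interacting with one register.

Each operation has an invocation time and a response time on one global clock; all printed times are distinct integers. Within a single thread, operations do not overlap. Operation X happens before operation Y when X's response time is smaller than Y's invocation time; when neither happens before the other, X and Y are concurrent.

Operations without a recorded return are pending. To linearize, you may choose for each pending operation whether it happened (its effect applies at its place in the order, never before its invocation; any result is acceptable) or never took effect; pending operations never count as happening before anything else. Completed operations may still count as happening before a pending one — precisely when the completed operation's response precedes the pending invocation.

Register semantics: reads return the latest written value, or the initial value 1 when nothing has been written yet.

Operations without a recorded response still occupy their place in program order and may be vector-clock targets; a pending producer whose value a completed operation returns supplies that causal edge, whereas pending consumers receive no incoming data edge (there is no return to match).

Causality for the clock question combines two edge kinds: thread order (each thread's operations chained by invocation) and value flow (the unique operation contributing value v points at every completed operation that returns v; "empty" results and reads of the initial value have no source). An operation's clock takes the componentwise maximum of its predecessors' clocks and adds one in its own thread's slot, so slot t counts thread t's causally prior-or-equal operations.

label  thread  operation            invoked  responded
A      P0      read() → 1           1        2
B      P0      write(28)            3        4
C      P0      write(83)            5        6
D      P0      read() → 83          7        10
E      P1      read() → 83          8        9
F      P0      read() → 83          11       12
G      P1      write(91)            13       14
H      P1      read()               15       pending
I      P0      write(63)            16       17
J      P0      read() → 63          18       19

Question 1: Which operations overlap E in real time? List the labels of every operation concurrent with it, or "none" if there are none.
E spans [8,9]: anything still running between times 8 and 9 counts as concurrent
A [1,2]: before
B [3,4]: before
C [5,6]: before
D [7,10]: concurrent
F [11,12]: after
G [13,14]: after
H [15,…): after
I [16,17]: after
J [18,19]: after

D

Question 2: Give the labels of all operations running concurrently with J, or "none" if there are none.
overlap test against J [18,19]: concurrent iff the interval meets 18..19
A [1,2]: before
B [3,4]: before
C [5,6]: before
D [7,10]: before
E [8,9]: before
F [11,12]: before
G [13,14]: before
H [15,…): concurrent
I [16,17]: before

H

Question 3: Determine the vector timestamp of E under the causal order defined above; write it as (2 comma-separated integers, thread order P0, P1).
no predecessors for A (invoked 1): P0 increments from zero → (1, 0)
invoked at 3, B merges VC(A)=(1, 0) and bumps P0's slot → (2, 0)
invoked at 5, C merges VC(B)=(2, 0) and bumps P0's slot → (3, 0)
invoked at 8, E merges VC(C)=(3, 0) and bumps P1's slot → (3, 1)
invoked at 7, D merges VC(C)=(3, 0) and bumps P0's slot → (4, 0)
invoked at 13, G merges VC(E)=(3, 1) and bumps P1's slot → (3, 2)
invoked at 11, F merges VC(C)=(3, 0), VC(D)=(4, 0) and bumps P0's slot → (5, 0)
invoked at 15, H merges VC(G)=(3, 2) and bumps P1's slot → (3, 3)
invoked at 16, I merges VC(F)=(5, 0) and bumps P0's slot → (6, 0)
invoked at 18, J merges VC(I)=(6, 0) and bumps P0's slot → (7, 0)
target: VC(E) = (3, 1)

(3, 1)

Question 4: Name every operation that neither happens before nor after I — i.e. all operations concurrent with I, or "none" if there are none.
I runs from 16 to 17; window-overlapping ops are concurrent
A [1,2]: before
B [3,4]: before
C [5,6]: before
D [7,10]: before
E [8,9]: before
F [11,12]: before
G [13,14]: before
H [15,…): concurrent
J [18,19]: after

H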